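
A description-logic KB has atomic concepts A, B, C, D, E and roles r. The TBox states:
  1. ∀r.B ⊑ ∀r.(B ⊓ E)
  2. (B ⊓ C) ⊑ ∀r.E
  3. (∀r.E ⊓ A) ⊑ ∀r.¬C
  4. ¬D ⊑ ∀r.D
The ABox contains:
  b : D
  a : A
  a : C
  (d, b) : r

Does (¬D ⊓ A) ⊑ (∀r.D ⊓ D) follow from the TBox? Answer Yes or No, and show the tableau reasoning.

No

1. (¬D ⊓ A) ⊑ (∀r.D ⊓ D)  ⇔  ((¬D ⊓ A) ⊓ (∃r.¬D ⊔ ¬D)) unsat w.r.t. T
   apply at x₀: ¬D⊑∀r.D
   open: L(x₀) ⊇ {A, ¬B, ¬D, ∀r.D, ∃r.¬B, …} (+ ∃-successors)
2. Hence (¬D ⊓ A) ⊑ (∀r.D ⊓ D): not entailed.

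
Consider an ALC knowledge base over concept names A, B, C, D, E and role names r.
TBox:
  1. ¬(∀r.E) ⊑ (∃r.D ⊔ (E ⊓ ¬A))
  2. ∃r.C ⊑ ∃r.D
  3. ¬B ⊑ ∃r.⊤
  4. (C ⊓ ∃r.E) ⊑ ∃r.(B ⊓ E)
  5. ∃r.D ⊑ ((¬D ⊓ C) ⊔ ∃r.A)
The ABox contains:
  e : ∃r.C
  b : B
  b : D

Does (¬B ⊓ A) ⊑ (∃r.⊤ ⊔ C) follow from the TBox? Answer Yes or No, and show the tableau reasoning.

1. (¬B ⊓ A) ⊑ (∃r.⊤ ⊔ C)  ⇔  ((¬B ⊓ A) ⊓ (∀r.⊥ ⊓ ¬C)) unsat w.r.t. T
   all branches close; clash ⊥ at an ∃-successor
2. Hence (¬B ⊓ A) ⊑ (∃r.⊤ ⊔ C): entailed.

Yes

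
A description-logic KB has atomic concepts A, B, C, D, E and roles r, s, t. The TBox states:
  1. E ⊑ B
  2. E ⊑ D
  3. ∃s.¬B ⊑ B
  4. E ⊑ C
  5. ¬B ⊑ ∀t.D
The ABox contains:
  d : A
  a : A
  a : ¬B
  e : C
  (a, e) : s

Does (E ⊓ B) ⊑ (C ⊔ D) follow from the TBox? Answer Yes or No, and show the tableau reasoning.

1. (E ⊓ B) ⊑ (C ⊔ D)  ⇔  ((E ⊓ B) ⊓ (¬C ⊓ ¬D)) unsat w.r.t. T
   all branches close; clash {C, ¬C} at x₀
2. Hence (E ⊓ B) ⊑ (C ⊔ D): entailed.

Yes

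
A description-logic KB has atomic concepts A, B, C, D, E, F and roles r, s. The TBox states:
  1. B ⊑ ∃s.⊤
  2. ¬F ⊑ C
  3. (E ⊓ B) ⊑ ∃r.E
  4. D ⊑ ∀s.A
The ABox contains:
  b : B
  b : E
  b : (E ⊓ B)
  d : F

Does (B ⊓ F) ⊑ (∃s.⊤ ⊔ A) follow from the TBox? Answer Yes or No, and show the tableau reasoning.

1. (B ⊓ F) ⊑ (∃s.⊤ ⊔ A)  ⇔  ((B ⊓ F) ⊓ (∀s.⊥ ⊓ ¬A)) unsat w.r.t. T
   all branches close; clash ⊥ at an ∃-successor
2. Hence (B ⊓ F) ⊑ (∃s.⊤ ⊔ A): entailed.

Yes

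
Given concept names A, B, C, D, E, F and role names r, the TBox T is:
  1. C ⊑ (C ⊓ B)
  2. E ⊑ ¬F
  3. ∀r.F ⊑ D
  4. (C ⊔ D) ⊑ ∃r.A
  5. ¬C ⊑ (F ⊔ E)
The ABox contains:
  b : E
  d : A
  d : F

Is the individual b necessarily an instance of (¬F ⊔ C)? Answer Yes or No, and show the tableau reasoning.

1. b : (¬F ⊔ C)?  L(b) = {E} ∪ {(F ⊓ ¬C)}
   clash {F, ¬F} at b — b ∈ (¬F ⊔ C)
2. Hence b : (¬F ⊔ C): entailed.

Yes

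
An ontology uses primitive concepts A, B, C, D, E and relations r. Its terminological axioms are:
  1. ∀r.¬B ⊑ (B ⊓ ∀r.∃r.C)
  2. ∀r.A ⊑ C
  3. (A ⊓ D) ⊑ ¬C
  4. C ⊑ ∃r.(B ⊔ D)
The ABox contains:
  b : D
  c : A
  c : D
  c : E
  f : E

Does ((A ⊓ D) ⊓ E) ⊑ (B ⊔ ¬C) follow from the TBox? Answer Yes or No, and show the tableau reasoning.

1. ((A ⊓ D) ⊓ E) ⊑ (B ⊔ ¬C)  ⇔  (((A ⊓ D) ⊓ E) ⊓ (¬B ⊓ C)) unsat w.r.t. T
   all branches close; clash {C, ¬C} at x₀
2. Hence ((A ⊓ D) ⊓ E) ⊑ (B ⊔ ¬C): entailed.

Yes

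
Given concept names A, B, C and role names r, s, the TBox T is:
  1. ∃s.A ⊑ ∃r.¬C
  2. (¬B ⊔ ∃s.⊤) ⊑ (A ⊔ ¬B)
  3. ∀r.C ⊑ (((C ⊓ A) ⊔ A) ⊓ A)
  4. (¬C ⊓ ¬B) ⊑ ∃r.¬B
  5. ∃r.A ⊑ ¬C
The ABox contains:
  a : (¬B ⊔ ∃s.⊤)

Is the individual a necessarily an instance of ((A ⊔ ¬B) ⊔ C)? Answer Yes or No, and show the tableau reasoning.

1. a : ((A ⊔ ¬B) ⊔ C)?  L(a) = {(¬B ⊔ ∃s.⊤)} ∪ {((¬A ⊓ B) ⊓ ¬C)}
   clash {B, ¬B} at a — a ∈ ((A ⊔ ¬B) ⊔ C)
2. Hence a : ((A ⊔ ¬B) ⊔ C): entailed.

Yes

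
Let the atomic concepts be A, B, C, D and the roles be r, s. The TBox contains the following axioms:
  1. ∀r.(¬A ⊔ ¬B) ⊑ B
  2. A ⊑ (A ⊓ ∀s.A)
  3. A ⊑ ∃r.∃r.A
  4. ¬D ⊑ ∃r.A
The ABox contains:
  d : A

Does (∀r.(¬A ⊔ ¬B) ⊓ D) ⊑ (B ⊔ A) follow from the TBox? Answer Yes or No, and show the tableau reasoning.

Yes

1. (∀r.(¬A ⊔ ¬B) ⊓ D) ⊑ (B ⊔ A)  ⇔  ((∀r.(¬A ⊔ ¬B) ⊓ D) ⊓ (¬B ⊓ ¬A)) unsat w.r.t. T
   all branches close; clash {B, ¬B} at x₀
2. Hence (∀r.(¬A ⊔ ¬B) ⊓ D) ⊑ (B ⊔ A): entailed.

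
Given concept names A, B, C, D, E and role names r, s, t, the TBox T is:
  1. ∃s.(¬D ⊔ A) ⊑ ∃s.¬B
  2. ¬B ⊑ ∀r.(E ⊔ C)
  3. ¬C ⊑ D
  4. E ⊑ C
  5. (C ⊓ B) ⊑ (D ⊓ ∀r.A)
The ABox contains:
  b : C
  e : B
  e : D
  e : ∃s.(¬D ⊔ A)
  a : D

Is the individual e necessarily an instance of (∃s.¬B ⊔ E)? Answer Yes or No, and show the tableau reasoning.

Yes

1. e : (∃s.¬B ⊔ E)?  L(e) = {B, D, ∃s.(¬D ⊔ A)} ∪ {(∀s.B ⊓ ¬E)}
   clash {B, ¬B} at an ∃-successor — e ∈ (∃s.¬B ⊔ E)
2. Hence e : (∃s.¬B ⊔ E): entailed.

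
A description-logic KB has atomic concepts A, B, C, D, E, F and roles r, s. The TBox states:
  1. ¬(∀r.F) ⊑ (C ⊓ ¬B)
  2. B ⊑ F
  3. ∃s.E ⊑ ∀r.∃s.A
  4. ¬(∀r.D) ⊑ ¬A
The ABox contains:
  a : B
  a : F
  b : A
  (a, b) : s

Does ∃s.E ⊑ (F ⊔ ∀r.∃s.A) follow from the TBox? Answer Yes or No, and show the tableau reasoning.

1. ∃s.E ⊑ (F ⊔ ∀r.∃s.A)  ⇔  (∃s.E ⊓ (¬F ⊓ ∃r.∀s.¬A)) unsat w.r.t. T
   all branches close; clash {F, ¬F} at x₀
2. Hence ∃s.E ⊑ (F ⊔ ∀r.∃s.A): entailed.

Yes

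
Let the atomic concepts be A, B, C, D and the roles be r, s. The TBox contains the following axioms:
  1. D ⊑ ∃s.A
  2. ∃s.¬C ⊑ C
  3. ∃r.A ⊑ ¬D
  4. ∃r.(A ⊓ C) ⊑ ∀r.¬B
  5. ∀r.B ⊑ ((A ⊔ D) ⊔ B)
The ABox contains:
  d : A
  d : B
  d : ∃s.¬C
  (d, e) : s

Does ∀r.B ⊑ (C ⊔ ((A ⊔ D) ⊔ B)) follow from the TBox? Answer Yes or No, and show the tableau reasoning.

1. ∀r.B ⊑ (C ⊔ ((A ⊔ D) ⊔ B))  ⇔  (∀r.B ⊓ (¬C ⊓ ((¬A ⊓ ¬D) ⊓ ¬B))) unsat w.r.t. T
   all branches close; clash {C, ¬C} at x₀
2. Hence ∀r.B ⊑ (C ⊔ ((A ⊔ D) ⊔ B)): entailed.

Yes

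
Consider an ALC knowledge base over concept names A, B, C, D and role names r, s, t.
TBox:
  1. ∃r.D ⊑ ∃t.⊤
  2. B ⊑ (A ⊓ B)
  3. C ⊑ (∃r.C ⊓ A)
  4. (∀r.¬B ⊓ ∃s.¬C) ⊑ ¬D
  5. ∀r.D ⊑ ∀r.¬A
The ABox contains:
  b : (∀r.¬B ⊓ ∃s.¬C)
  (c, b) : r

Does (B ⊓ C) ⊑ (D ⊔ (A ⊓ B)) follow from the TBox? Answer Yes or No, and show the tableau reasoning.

Yes

1. (B ⊓ C) ⊑ (D ⊔ (A ⊓ B))  ⇔  ((B ⊓ C) ⊓ (¬D ⊓ (¬A ⊔ ¬B))) unsat w.r.t. T
   all branches close; clash {B, ¬B} at x₀
2. Hence (B ⊓ C) ⊑ (D ⊔ (A ⊓ B)): entailed.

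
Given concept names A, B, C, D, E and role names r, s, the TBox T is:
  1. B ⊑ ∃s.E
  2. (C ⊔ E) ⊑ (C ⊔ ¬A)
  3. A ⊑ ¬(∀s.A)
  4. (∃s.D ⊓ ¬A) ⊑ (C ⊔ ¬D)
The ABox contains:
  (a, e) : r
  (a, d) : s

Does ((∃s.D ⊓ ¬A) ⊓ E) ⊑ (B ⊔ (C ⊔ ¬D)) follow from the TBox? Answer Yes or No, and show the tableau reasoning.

Yes

1. ((∃s.D ⊓ ¬A) ⊓ E) ⊑ (B ⊔ (C ⊔ ¬D))  ⇔  (((∃s.D ⊓ ¬A) ⊓ E) ⊓ (¬B ⊓ (¬C ⊓ D))) unsat w.r.t. T
   all branches close; clash {D, ¬D} at x₀
2. Hence ((∃s.D ⊓ ¬A) ⊓ E) ⊑ (B ⊔ (C ⊔ ¬D)): entailed.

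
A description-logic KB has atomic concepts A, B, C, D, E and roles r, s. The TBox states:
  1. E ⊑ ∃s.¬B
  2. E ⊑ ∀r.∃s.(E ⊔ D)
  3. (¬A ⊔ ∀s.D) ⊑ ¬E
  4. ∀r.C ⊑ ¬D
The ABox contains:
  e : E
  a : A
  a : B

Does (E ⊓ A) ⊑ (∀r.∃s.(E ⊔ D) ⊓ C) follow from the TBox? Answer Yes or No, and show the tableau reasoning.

No

1. (E ⊓ A) ⊑ (∀r.∃s.(E ⊔ D) ⊓ C)  ⇔  ((E ⊓ A) ⊓ (∃r.∀s.(¬E ⊓ ¬D) ⊔ ¬C)) unsat w.r.t. T
   apply at x₀: E⊑∃s.¬B; E⊑∀r.∃s.(E ⊔ D)
   open: L(x₀) ⊇ {A, E, ¬C, ∀r.∃s.(E ⊔ D), ∃r.¬C, …} (+ ∃-successors)
2. Hence (E ⊓ A) ⊑ (∀r.∃s.(E ⊔ D) ⊓ C): not entailed.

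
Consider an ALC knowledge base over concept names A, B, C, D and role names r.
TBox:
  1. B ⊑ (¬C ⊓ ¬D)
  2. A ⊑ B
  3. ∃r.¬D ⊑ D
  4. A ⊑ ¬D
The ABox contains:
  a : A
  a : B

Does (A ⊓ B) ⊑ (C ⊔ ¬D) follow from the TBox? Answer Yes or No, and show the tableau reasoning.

1. (A ⊓ B) ⊑ (C ⊔ ¬D)  ⇔  ((A ⊓ B) ⊓ (¬C ⊓ D)) unsat w.r.t. T
   all branches close; clash {D, ¬D} at x₀
2. Hence (A ⊓ B) ⊑ (C ⊔ ¬D): entailed.

Yes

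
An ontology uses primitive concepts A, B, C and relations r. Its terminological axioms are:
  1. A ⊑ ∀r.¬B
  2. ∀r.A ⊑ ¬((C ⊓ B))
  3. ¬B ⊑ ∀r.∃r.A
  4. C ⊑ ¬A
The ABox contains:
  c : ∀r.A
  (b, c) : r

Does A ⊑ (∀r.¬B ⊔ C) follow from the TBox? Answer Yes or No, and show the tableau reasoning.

Yes

1. A ⊑ (∀r.¬B ⊔ C)  ⇔  (A ⊓ (∃r.B ⊓ ¬C)) unsat w.r.t. T
   all branches close; clash {B, ¬B} at an ∃-successor
2. Hence A ⊑ (∀r.¬B ⊔ C): entailed.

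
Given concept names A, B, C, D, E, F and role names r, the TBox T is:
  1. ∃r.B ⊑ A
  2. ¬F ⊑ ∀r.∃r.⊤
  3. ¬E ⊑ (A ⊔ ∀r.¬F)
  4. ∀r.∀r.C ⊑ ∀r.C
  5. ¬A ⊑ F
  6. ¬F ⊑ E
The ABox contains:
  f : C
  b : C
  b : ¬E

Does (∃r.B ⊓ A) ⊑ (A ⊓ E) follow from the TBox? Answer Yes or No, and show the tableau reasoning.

No

1. (∃r.B ⊓ A) ⊑ (A ⊓ E)  ⇔  ((∃r.B ⊓ A) ⊓ (¬A ⊔ ¬E)) unsat w.r.t. T
   open: L(x₀) ⊇ {A, F, ¬E, ∃r.B, ∃r.∃r.¬C} (+ ∃-successors)
2. Hence (∃r.B ⊓ A) ⊑ (A ⊓ E): not entailed.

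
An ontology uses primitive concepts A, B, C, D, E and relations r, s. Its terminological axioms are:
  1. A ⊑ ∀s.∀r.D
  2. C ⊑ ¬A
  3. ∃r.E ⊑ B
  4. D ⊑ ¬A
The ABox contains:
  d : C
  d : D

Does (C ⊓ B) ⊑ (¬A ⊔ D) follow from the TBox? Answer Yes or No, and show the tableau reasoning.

1. (C ⊓ B) ⊑ (¬A ⊔ D)  ⇔  ((C ⊓ B) ⊓ (A ⊓ ¬D)) unsat w.r.t. T
   all branches close; clash {A, ¬A} at x₀
2. Hence (C ⊓ B) ⊑ (¬A ⊔ D): entailed.

Yes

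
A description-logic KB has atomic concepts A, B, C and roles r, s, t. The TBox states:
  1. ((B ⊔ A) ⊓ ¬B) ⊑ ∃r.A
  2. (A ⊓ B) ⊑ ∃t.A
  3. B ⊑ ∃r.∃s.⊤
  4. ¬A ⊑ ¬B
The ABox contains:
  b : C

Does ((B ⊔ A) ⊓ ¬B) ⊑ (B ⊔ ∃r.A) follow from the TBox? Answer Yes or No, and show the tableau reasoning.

Yes

1. ((B ⊔ A) ⊓ ¬B) ⊑ (B ⊔ ∃r.A)  ⇔  (((B ⊔ A) ⊓ ¬B) ⊓ (¬B ⊓ ∀r.¬A)) unsat w.r.t. T
   all branches close; clash {A, ¬A} at an ∃-successor
2. Hence ((B ⊔ A) ⊓ ¬B) ⊑ (B ⊔ ∃r.A): entailed.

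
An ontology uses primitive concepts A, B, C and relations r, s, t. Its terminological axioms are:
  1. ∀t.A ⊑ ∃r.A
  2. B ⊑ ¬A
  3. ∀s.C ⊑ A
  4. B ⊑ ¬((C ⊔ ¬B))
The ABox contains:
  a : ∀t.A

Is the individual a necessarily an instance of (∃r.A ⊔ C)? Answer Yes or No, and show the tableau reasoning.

1. a : (∃r.A ⊔ C)?  L(a) = {∀t.A} ∪ {(∀r.¬A ⊓ ¬C)}
   clash {A, ¬A} at a — a ∈ (∃r.A ⊔ C)
2. Hence a : (∃r.A ⊔ C): entailed.

Yes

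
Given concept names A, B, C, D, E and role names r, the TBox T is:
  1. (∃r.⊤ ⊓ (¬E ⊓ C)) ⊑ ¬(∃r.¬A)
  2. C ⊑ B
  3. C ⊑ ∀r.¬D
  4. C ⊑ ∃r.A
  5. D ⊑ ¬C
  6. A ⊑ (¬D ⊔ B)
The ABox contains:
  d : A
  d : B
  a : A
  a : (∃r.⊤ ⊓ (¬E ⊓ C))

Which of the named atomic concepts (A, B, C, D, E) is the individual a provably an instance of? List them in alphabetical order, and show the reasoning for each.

1. a : A?  L(a) = {A, (∃r.⊤ ⊓ (¬E ⊓ C))} ∪ {¬A}
   clash {A, ¬A} at a — a ∈ A
2. a : B?  L(a) = {A, (∃r.⊤ ⊓ (¬E ⊓ C))} ∪ {¬B}
   clash {B, ¬B} at a — a ∈ B
3. a : C?  L(a) = {A, (∃r.⊤ ⊓ (¬E ⊓ C))} ∪ {¬C}
   clash {C, ¬C} at a — a ∈ C
4. a : D?  L(a) = {A, (∃r.⊤ ⊓ (¬E ⊓ C))} ∪ {¬D}
   apply at a: (∃r.⊤ ⊓ (¬E ⊓ C))⊑¬(∃r.¬A); C⊑B; C⊑∀r.¬D
   open: L(a) ⊇ {A, B, C, ¬D, ¬E, …} (+ ∃-successors) — a ∉ D possible
5. a : E?  L(a) = {A, (∃r.⊤ ⊓ (¬E ⊓ C))} ∪ {¬E}
   apply at a: (∃r.⊤ ⊓ (¬E ⊓ C))⊑¬(∃r.¬A); C⊑B; C⊑∀r.¬D
   open: L(a) ⊇ {A, B, C, ¬D, ¬E, …} (+ ∃-successors) — a ∉ E possible
6. Entailed for a: {A, B, C}

{A, B, C}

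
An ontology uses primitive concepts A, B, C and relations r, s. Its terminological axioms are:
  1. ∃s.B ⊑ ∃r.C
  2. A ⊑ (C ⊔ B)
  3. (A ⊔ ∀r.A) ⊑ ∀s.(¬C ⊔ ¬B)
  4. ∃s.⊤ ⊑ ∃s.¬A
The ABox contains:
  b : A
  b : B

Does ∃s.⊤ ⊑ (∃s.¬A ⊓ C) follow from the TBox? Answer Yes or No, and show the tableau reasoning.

1. ∃s.⊤ ⊑ (∃s.¬A ⊓ C)  ⇔  (∃s.⊤ ⊓ (∀s.A ⊔ ¬C)) unsat w.r.t. T
   apply at x₀: ∃s.⊤⊑∃s.¬A
   open: L(x₀) ⊇ {¬A, ¬C, ∀s.¬B, ∃r.¬A, ∃s.¬A, …} (+ ∃-successors)
2. Hence ∃s.⊤ ⊑ (∃s.¬A ⊓ C): not entailed.

No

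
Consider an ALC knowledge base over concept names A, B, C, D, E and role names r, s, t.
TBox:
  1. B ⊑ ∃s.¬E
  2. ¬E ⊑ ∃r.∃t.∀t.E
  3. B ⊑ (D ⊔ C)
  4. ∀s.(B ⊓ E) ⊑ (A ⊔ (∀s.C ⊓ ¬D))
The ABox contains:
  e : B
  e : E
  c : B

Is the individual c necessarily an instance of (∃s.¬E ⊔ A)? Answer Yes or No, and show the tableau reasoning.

1. c : (∃s.¬E ⊔ A)?  L(c) = {B} ∪ {(∀s.E ⊓ ¬A)}
   clash {E, ¬E} at an ∃-successor — c ∈ (∃s.¬E ⊔ A)
2. Hence c : (∃s.¬E ⊔ A): entailed.

Yes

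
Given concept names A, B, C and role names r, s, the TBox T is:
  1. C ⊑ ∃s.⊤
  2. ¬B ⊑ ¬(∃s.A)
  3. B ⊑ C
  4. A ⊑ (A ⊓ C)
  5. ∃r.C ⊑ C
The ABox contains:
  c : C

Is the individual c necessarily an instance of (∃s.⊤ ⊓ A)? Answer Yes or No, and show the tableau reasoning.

No

1. c : (∃s.⊤ ⊓ A)?  L(c) = {C} ∪ {(∀s.⊥ ⊔ ¬A)}
   apply at c: C⊑∃s.⊤
   open: L(c) ⊇ {B, C, ¬A, ∃s.⊤} (+ ∃-successors) — c ∉ (∃s.⊤ ⊓ A) possible
2. Hence c : (∃s.⊤ ⊓ A): not entailed.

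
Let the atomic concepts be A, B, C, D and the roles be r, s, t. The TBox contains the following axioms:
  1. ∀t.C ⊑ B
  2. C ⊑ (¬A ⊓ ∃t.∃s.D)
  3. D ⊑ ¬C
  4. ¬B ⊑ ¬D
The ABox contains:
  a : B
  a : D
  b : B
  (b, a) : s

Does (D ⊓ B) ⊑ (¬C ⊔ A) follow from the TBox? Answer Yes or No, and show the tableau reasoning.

Yes

1. (D ⊓ B) ⊑ (¬C ⊔ A)  ⇔  ((D ⊓ B) ⊓ (C ⊓ ¬A)) unsat w.r.t. T
   all branches close; clash {C, ¬C} at x₀
2. Hence (D ⊓ B) ⊑ (¬C ⊔ A): entailed.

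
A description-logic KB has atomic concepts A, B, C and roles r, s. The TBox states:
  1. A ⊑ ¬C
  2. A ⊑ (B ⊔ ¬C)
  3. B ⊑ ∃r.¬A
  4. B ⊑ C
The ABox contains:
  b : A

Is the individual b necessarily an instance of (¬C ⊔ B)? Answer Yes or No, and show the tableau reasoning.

Yes

1. b : (¬C ⊔ B)?  L(b) = {A} ∪ {(C ⊓ ¬B)}
   clash {C, ¬C} at b — b ∈ (¬C ⊔ B)
2. Hence b : (¬C ⊔ B): entailed.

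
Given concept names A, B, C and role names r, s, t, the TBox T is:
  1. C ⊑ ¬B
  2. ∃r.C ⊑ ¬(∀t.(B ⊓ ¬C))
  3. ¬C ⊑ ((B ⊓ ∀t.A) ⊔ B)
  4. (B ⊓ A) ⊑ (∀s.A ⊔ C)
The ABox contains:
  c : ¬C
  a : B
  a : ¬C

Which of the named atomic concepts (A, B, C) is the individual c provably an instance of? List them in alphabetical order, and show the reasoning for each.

{B}

1. c : A?  L(c) = {¬C} ∪ {¬A}
   apply at c: ¬C⊑((B ⊓ ∀t.A) ⊔ B)
   open: L(c) ⊇ {B, ¬A, ¬C, ∀r.¬C, ∀t.A} — c ∉ A possible
2. c : B?  L(c) = {¬C} ∪ {¬B}
   clash {C, ¬C} at c — c ∈ B
3. c : C?  L(c) = {¬C} ∪ {¬C}
   apply at c: ¬C⊑((B ⊓ ∀t.A) ⊔ B)
   open: L(c) ⊇ {B, ¬A, ¬C, ∀r.¬C, ∀t.A} — c ∉ C possible
4. Entailed for c: {B}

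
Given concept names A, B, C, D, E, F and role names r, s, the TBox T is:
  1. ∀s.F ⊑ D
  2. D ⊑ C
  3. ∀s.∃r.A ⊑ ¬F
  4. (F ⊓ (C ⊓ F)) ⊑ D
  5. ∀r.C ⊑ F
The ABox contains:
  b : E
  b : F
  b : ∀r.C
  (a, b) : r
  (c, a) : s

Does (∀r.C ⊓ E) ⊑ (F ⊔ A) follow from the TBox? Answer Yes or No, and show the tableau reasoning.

1. (∀r.C ⊓ E) ⊑ (F ⊔ A)  ⇔  ((∀r.C ⊓ E) ⊓ (¬F ⊓ ¬A)) unsat w.r.t. T
   all branches close; clash {F, ¬F} at x₀
2. Hence (∀r.C ⊓ E) ⊑ (F ⊔ A): entailed.

Yes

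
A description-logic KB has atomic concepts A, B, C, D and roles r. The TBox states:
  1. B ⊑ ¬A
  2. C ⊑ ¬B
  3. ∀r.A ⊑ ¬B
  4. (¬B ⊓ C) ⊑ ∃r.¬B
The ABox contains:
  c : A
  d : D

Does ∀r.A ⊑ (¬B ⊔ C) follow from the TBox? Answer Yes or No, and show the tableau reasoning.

Yes

1. ∀r.A ⊑ (¬B ⊔ C)  ⇔  (∀r.A ⊓ (B ⊓ ¬C)) unsat w.r.t. T
   all branches close; clash {B, ¬B} at x₀
2. Hence ∀r.A ⊑ (¬B ⊔ C): entailed.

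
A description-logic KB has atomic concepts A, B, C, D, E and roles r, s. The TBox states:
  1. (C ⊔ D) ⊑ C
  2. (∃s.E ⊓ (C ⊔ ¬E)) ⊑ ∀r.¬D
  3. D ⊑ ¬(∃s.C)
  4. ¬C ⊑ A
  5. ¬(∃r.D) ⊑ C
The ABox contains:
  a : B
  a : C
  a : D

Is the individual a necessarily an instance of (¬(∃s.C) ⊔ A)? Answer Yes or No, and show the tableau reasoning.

1. a : (¬(∃s.C) ⊔ A)?  L(a) = {B, C, D} ∪ {(∃s.C ⊓ ¬A)}
   clash {C, ¬C} at an ∃-successor — a ∈ (¬(∃s.C) ⊔ A)
2. Hence a : (¬(∃s.C) ⊔ A): entailed.

Yes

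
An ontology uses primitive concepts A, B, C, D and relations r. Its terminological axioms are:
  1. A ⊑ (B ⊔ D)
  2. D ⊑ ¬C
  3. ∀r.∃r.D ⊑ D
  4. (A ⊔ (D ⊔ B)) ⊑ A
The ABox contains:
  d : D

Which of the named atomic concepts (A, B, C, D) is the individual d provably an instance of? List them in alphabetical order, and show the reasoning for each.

{A, D}

1. d : A?  L(d) = {D} ∪ {¬A}
   clash {A, ¬A} at d — d ∈ A
2. d : B?  L(d) = {D} ∪ {¬B}
   apply at d: D⊑¬C
   open: L(d) ⊇ {A, D, ¬B, ¬C} — d ∉ B possible
3. d : C?  L(d) = {D} ∪ {¬C}
   open: L(d) ⊇ {A, D, ¬C} — d ∉ C possible
4. d : D?  L(d) = {D} ∪ {¬D}
   clash {D, ¬D} at d — d ∈ D
5. Entailed for d: {A, D}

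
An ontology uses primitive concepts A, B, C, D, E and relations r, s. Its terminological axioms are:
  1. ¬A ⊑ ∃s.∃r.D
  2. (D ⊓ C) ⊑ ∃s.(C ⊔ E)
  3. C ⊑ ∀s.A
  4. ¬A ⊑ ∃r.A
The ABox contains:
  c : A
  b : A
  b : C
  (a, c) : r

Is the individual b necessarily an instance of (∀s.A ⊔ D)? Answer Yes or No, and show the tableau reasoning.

1. b : (∀s.A ⊔ D)?  L(b) = {A, C} ∪ {(∃s.¬A ⊓ ¬D)}
   clash {A, ¬A} at an ∃-successor — b ∈ (∀s.A ⊔ D)
2. Hence b : (∀s.A ⊔ D): entailed.

Yes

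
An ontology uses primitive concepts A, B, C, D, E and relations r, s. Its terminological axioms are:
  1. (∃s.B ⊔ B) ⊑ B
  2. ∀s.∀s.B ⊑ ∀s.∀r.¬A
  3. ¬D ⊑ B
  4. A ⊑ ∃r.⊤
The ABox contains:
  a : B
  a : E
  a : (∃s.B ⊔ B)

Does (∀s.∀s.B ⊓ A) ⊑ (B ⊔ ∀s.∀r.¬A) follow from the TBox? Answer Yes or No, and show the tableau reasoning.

Yes

1. (∀s.∀s.B ⊓ A) ⊑ (B ⊔ ∀s.∀r.¬A)  ⇔  ((∀s.∀s.B ⊓ A) ⊓ (¬B ⊓ ∃s.∃r.A)) unsat w.r.t. T
   all branches close; clash {B, ¬B} at x₀
2. Hence (∀s.∀s.B ⊓ A) ⊑ (B ⊔ ∀s.∀r.¬A): entailed.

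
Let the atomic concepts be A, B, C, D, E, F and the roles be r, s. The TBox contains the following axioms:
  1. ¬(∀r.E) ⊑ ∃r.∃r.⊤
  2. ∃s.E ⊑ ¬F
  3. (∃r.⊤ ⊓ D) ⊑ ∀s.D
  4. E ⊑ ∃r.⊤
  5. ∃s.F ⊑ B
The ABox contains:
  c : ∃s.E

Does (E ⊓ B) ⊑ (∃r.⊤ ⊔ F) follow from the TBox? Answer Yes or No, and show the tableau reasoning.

Yes

1. (E ⊓ B) ⊑ (∃r.⊤ ⊔ F)  ⇔  ((E ⊓ B) ⊓ (∀r.⊥ ⊓ ¬F)) unsat w.r.t. T
   all branches close; clash ⊥ at an ∃-successor
2. Hence (E ⊓ B) ⊑ (∃r.⊤ ⊔ F): entailed.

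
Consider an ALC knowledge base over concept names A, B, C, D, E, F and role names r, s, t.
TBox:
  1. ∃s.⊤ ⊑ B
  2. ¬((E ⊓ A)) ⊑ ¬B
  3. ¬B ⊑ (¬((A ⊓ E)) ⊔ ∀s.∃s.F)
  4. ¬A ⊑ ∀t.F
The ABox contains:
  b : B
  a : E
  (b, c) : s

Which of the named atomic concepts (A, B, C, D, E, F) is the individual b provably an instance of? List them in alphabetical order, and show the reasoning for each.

1. b : A?  L(b) = {B} ∪ {¬A}
   clash {B, ¬B} at b — b ∈ A
2. b : B?  L(b) = {B} ∪ {¬B}
   clash {B, ¬B} at b — b ∈ B
3. b : C?  L(b) = {B} ∪ {¬C}
   open: L(b) ⊇ {A, B, E, ¬C} — b ∉ C possible
4. b : D?  L(b) = {B} ∪ {¬D}
   open: L(b) ⊇ {A, B, E, ¬D} — b ∉ D possible
5. b : E?  L(b) = {B} ∪ {¬E}
   clash {B, ¬B} at b — b ∈ E
6. b : F?  L(b) = {B} ∪ {¬F}
   open: L(b) ⊇ {A, B, E, ¬F} — b ∉ F possible
7. Entailed for b: {A, B, E}

{A, B, E}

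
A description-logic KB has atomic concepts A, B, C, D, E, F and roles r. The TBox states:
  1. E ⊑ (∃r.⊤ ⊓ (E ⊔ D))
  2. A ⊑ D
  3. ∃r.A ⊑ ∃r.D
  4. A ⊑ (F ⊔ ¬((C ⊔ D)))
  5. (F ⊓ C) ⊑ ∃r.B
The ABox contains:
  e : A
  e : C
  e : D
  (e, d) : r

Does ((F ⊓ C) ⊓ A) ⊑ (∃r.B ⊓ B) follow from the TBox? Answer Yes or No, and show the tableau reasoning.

1. ((F ⊓ C) ⊓ A) ⊑ (∃r.B ⊓ B)  ⇔  (((F ⊓ C) ⊓ A) ⊓ (∀r.¬B ⊔ ¬B)) unsat w.r.t. T
   apply at x₀: A⊑D; A⊑(F ⊔ ¬((C ⊔ D))); (F ⊓ C)⊑∃r.B
   open: L(x₀) ⊇ {A, C, D, F, ¬B, …} (+ ∃-successors)
2. Hence ((F ⊓ C) ⊓ A) ⊑ (∃r.B ⊓ B): not entailed.

No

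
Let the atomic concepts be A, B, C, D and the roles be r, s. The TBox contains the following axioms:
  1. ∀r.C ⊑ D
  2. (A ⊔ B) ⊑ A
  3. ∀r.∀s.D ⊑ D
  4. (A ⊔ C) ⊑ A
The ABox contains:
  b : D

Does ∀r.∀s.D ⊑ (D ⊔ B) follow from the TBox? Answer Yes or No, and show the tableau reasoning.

1. ∀r.∀s.D ⊑ (D ⊔ B)  ⇔  (∀r.∀s.D ⊓ (¬D ⊓ ¬B)) unsat w.r.t. T
   all branches close; clash {D, ¬D} at x₀
2. Hence ∀r.∀s.D ⊑ (D ⊔ B): entailed.

Yes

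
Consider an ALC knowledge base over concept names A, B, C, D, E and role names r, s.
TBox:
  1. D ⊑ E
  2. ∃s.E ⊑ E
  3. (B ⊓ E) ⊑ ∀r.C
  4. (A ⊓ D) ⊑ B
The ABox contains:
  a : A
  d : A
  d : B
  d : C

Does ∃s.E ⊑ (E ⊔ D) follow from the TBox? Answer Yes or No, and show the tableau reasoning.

Yes

1. ∃s.E ⊑ (E ⊔ D)  ⇔  (∃s.E ⊓ (¬E ⊓ ¬D)) unsat w.r.t. T
   all branches close; clash {E, ¬E} at x₀
2. Hence ∃s.E ⊑ (E ⊔ D): entailed.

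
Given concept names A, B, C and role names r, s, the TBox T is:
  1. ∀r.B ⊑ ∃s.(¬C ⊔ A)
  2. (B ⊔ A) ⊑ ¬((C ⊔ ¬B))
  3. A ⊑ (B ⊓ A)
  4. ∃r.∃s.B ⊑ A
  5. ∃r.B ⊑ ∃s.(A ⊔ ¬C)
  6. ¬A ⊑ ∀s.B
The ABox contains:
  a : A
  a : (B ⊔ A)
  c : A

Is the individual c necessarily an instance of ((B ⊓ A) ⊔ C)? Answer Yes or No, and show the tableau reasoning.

Yes

1. c : ((B ⊓ A) ⊔ C)?  L(c) = {A} ∪ {((¬B ⊔ ¬A) ⊓ ¬C)}
   clash {A, ¬A} at c — c ∈ ((B ⊓ A) ⊔ C)
2. Hence c : ((B ⊓ A) ⊔ C): entailed.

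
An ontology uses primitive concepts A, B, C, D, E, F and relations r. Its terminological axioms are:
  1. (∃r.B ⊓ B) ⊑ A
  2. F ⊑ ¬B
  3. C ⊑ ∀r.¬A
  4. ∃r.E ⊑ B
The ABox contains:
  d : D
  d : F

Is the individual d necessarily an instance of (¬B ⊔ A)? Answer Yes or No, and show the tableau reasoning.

1. d : (¬B ⊔ A)?  L(d) = {D, F} ∪ {(B ⊓ ¬A)}
   clash {B, ¬B} at d — d ∈ (¬B ⊔ A)
2. Hence d : (¬B ⊔ A): entailed.

Yes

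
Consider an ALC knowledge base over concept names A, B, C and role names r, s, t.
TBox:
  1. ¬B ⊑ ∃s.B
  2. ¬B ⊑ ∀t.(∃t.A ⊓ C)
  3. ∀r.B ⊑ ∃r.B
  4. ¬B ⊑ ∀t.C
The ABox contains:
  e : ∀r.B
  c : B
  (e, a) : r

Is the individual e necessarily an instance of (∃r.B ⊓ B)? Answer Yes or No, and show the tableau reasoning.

1. e : (∃r.B ⊓ B)?  L(e) = {∀r.B} ∪ {(∀r.¬B ⊔ ¬B)}
   apply at e: ∀r.B⊑∃r.B
   open: L(e) ⊇ {¬B, ∀r.B, ∀t.(∃t.A ⊓ C), ∀t.C, ∃r.B, …} (+ ∃-successors) — e ∉ (∃r.B ⊓ B) possible
2. Hence e : (∃r.B ⊓ B): not entailed.

No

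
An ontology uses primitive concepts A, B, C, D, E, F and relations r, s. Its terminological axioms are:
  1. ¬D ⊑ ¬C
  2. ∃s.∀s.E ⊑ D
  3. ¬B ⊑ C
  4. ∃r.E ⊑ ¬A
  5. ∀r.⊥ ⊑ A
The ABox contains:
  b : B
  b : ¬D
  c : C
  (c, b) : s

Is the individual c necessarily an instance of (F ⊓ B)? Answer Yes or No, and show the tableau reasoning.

1. c : (F ⊓ B)?  L(c) = {C} ∪ {(¬F ⊔ ¬B)}
   open: L(c) ⊇ {C, D, ¬F, ∀r.¬E, ∃r.⊤} (+ ∃-successors) — c ∉ (F ⊓ B) possible
2. Hence c : (F ⊓ B): not entailed.

No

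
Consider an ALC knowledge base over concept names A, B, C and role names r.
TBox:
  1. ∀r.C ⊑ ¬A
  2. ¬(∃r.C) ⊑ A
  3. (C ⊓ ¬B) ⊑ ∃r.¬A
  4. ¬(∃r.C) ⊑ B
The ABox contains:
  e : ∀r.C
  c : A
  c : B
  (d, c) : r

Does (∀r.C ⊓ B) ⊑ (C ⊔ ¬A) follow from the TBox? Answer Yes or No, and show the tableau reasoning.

1. (∀r.C ⊓ B) ⊑ (C ⊔ ¬A)  ⇔  ((∀r.C ⊓ B) ⊓ (¬C ⊓ A)) unsat w.r.t. T
   all branches close; clash {A, ¬A} at x₀
2. Hence (∀r.C ⊓ B) ⊑ (C ⊔ ¬A): entailed.

Yes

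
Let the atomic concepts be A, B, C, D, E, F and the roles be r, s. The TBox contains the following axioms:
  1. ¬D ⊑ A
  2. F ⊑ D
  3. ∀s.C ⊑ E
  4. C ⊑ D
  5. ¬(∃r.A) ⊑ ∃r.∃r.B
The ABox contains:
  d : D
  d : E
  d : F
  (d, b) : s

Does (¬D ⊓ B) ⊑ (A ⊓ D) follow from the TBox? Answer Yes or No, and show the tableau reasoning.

1. (¬D ⊓ B) ⊑ (A ⊓ D)  ⇔  ((¬D ⊓ B) ⊓ (¬A ⊔ ¬D)) unsat w.r.t. T
   apply at x₀: ¬D⊑A
   open: L(x₀) ⊇ {A, B, ¬C, ¬D, ¬F, …} (+ ∃-successors)
2. Hence (¬D ⊓ B) ⊑ (A ⊓ D): not entailed.

No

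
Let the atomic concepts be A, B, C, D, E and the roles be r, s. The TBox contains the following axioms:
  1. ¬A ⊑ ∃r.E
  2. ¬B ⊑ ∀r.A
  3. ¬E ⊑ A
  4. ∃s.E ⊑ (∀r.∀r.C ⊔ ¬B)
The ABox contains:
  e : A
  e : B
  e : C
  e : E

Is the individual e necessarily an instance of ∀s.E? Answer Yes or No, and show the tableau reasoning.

No

1. e : ∀s.E?  L(e) = {A, B, C, E} ∪ {∃s.¬E}
   open: L(e) ⊇ {A, B, C, E, ∀s.¬E, …} (+ ∃-successors) — e ∉ ∀s.E possible
2. Hence e : ∀s.E: not entailed.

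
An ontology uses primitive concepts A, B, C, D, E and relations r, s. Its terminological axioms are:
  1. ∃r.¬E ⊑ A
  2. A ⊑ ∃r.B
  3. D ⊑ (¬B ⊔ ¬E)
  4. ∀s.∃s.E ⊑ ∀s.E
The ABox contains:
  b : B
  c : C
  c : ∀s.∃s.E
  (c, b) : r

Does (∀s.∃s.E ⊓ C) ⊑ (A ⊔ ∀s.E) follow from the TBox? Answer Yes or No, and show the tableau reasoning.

Yes

1. (∀s.∃s.E ⊓ C) ⊑ (A ⊔ ∀s.E)  ⇔  ((∀s.∃s.E ⊓ C) ⊓ (¬A ⊓ ∃s.¬E)) unsat w.r.t. T
   all branches close; clash {A, ¬A} at x₀
2. Hence (∀s.∃s.E ⊓ C) ⊑ (A ⊔ ∀s.E): entailed.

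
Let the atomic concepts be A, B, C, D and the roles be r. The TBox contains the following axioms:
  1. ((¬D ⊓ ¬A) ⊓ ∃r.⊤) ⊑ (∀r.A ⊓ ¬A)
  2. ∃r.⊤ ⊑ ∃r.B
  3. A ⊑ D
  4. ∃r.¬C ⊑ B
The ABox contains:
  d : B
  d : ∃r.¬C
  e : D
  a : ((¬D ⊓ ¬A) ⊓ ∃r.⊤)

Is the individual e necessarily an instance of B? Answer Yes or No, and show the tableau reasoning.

1. e : B?  L(e) = {D} ∪ {¬B}
   open: L(e) ⊇ {D, ¬B, ∀r.C, ∀r.⊥} — e ∉ B possible
2. Hence e : B: not entailed.

No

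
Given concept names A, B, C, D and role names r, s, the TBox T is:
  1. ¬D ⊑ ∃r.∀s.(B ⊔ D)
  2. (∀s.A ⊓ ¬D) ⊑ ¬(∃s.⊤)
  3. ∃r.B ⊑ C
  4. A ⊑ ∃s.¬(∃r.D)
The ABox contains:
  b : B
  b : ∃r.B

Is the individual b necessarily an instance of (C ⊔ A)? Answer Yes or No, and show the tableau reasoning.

Yes

1. b : (C ⊔ A)?  L(b) = {B, ∃r.B} ∪ {(¬C ⊓ ¬A)}
   clash {C, ¬C} at b — b ∈ (C ⊔ A)
2. Hence b : (C ⊔ A): entailed.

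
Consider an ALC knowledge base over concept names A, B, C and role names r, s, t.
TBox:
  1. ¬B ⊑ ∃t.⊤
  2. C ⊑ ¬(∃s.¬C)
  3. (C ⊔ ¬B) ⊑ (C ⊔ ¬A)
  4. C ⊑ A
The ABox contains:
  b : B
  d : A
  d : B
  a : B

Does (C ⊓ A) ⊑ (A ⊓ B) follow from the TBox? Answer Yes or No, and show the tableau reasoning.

No

1. (C ⊓ A) ⊑ (A ⊓ B)  ⇔  ((C ⊓ A) ⊓ (¬A ⊔ ¬B)) unsat w.r.t. T
   apply at x₀: C⊑¬(∃s.¬C)
   open: L(x₀) ⊇ {A, C, ¬B, ∀s.C, ∃t.⊤} (+ ∃-successors)
2. Hence (C ⊓ A) ⊑ (A ⊓ B): not entailed.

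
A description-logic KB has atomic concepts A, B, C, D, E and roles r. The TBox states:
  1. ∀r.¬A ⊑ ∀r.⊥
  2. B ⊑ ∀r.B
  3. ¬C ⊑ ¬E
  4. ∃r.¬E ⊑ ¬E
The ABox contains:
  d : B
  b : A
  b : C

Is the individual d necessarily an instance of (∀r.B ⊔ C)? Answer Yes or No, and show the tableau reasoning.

1. d : (∀r.B ⊔ C)?  L(d) = {B} ∪ {(∃r.¬B ⊓ ¬C)}
   clash ⊥ at an ∃-successor — d ∈ (∀r.B ⊔ C)
2. Hence d : (∀r.B ⊔ C): entailed.

Yes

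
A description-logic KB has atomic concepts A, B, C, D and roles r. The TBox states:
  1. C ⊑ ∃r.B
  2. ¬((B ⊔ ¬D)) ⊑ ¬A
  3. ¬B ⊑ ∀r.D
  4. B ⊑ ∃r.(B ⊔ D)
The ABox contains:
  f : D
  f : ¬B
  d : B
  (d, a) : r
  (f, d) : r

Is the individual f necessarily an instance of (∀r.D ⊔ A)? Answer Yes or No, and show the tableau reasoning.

Yes

1. f : (∀r.D ⊔ A)?  L(f) = {D, ¬B} ∪ {(∃r.¬D ⊓ ¬A)}
   clash {D, ¬D} at an ∃-successor — f ∈ (∀r.D ⊔ A)
2. Hence f : (∀r.D ⊔ A): entailed.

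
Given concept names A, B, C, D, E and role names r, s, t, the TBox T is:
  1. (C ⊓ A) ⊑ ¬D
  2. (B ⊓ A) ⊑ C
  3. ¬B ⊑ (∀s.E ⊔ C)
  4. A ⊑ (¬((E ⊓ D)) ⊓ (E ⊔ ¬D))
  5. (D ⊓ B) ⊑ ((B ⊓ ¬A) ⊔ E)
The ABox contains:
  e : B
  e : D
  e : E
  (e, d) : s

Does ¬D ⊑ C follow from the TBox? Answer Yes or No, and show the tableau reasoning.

No

1. ¬D ⊑ C  ⇔  (¬D ⊓ ¬C) unsat w.r.t. T
   open: L(x₀) ⊇ {¬A, ¬B, ¬C, ¬D, ∀s.E}
2. Hence ¬D ⊑ C: not entailed.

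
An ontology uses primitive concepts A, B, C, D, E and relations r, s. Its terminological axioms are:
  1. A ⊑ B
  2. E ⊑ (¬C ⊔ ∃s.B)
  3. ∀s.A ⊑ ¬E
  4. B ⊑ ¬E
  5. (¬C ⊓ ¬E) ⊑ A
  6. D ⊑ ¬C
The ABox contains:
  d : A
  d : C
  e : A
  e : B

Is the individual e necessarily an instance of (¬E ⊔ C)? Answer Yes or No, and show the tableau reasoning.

1. e : (¬E ⊔ C)?  L(e) = {A, B} ∪ {(E ⊓ ¬C)}
   clash {E, ¬E} at e — e ∈ (¬E ⊔ C)
2. Hence e : (¬E ⊔ C): entailed.

Yes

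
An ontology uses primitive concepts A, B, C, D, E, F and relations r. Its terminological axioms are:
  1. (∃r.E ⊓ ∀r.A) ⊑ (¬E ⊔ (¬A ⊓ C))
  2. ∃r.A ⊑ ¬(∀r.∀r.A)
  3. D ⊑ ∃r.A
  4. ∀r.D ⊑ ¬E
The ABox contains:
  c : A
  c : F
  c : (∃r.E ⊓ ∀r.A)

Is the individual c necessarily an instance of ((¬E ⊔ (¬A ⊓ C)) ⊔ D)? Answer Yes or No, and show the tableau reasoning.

Yes

1. c : ((¬E ⊔ (¬A ⊓ C)) ⊔ D)?  L(c) = {A, F, (∃r.E ⊓ ∀r.A)} ∪ {((E ⊓ (A ⊔ ¬C)) ⊓ ¬D)}
   clash {E, ¬E} at c — c ∈ ((¬E ⊔ (¬A ⊓ C)) ⊔ D)
2. Hence c : ((¬E ⊔ (¬A ⊓ C)) ⊔ D): entailed.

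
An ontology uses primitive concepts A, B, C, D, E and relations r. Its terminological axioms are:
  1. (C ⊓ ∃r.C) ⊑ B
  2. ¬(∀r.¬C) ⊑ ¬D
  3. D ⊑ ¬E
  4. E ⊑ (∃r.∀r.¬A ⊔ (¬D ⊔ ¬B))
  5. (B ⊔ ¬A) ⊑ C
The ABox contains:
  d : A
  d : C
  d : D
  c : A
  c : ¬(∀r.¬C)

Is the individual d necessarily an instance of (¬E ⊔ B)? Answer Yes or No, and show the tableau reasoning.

Yes

1. d : (¬E ⊔ B)?  L(d) = {A, C, D} ∪ {(E ⊓ ¬B)}
   clash {E, ¬E} at d — d ∈ (¬E ⊔ B)
2. Hence d : (¬E ⊔ B): entailed.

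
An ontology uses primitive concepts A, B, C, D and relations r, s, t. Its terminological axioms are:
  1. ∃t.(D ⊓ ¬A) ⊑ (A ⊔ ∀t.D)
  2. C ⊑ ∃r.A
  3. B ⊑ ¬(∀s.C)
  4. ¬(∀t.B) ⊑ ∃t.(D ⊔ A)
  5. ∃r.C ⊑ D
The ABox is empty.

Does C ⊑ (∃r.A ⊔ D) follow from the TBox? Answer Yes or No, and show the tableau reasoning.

1. C ⊑ (∃r.A ⊔ D)  ⇔  (C ⊓ (∀r.¬A ⊓ ¬D)) unsat w.r.t. T
   all branches close; clash {D, ¬D} at x₀
2. Hence C ⊑ (∃r.A ⊔ D): entailed.

Yes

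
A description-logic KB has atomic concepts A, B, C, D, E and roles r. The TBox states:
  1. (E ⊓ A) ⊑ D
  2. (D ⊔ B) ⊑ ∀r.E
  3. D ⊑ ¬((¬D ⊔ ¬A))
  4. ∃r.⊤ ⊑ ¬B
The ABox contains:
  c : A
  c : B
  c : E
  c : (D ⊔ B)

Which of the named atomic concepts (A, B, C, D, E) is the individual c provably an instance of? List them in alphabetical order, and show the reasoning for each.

1. c : A?  L(c) = {A, B, E, (D ⊔ B)} ∪ {¬A}
   clash {A, ¬A} at c — c ∈ A
2. c : B?  L(c) = {A, B, E, (D ⊔ B)} ∪ {¬B}
   clash {B, ¬B} at c — c ∈ B
3. c : C?  L(c) = {A, B, E, (D ⊔ B)} ∪ {¬C}
   apply at c: (D ⊔ B)⊑∀r.E
   open: L(c) ⊇ {A, B, D, E, ¬C, …} — c ∉ C possible
4. c : D?  L(c) = {A, B, E, (D ⊔ B)} ∪ {¬D}
   clash {B, ¬B} at c — c ∈ D
5. c : E?  L(c) = {A, B, E, (D ⊔ B)} ∪ {¬E}
   clash {E, ¬E} at c — c ∈ E
6. Entailed for c: {A, B, D, E}

{A, B, D, E}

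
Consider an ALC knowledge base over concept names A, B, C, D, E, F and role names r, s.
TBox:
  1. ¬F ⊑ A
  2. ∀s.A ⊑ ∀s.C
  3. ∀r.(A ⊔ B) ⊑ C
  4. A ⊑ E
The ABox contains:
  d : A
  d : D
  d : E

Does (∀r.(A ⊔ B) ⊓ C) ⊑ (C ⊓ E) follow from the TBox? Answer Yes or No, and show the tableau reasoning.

No

1. (∀r.(A ⊔ B) ⊓ C) ⊑ (C ⊓ E)  ⇔  ((∀r.(A ⊔ B) ⊓ C) ⊓ (¬C ⊔ ¬E)) unsat w.r.t. T
   open: L(x₀) ⊇ {C, F, ¬A, ¬E, ∀r.(A ⊔ B), …} (+ ∃-successors)
2. Hence (∀r.(A ⊔ B) ⊓ C) ⊑ (C ⊓ E): not entailed.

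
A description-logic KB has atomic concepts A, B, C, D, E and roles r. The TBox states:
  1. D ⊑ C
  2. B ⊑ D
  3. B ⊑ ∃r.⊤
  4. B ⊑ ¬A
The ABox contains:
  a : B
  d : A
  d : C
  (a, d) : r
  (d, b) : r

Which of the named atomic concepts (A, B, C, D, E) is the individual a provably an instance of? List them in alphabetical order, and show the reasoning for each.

1. a : A?  L(a) = {B} ∪ {¬A}
   apply at a: B⊑D; B⊑∃r.⊤
   open: L(a) ⊇ {B, C, D, ¬A, ∃r.⊤} (+ ∃-successors) — a ∉ A possible
2. a : B?  L(a) = {B} ∪ {¬B}
   clash {B, ¬B} at a — a ∈ B
3. a : C?  L(a) = {B} ∪ {¬C}
   clash {C, ¬C} at a — a ∈ C
4. a : D?  L(a) = {B} ∪ {¬D}
   clash {D, ¬D} at a — a ∈ D
5. a : E?  L(a) = {B} ∪ {¬E}
   apply at a: B⊑D; B⊑∃r.⊤; B⊑¬A
   open: L(a) ⊇ {B, C, D, ¬A, ¬E, …} (+ ∃-successors) — a ∉ E possible
6. Entailed for a: {B, C, D}

{B, C, D}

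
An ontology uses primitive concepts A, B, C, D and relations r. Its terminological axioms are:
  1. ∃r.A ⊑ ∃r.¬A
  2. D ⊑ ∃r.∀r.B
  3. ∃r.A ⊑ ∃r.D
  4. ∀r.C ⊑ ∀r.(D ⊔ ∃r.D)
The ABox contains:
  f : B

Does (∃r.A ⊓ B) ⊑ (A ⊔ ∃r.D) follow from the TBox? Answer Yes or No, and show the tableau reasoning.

1. (∃r.A ⊓ B) ⊑ (A ⊔ ∃r.D)  ⇔  ((∃r.A ⊓ B) ⊓ (¬A ⊓ ∀r.¬D)) unsat w.r.t. T
   all branches close; clash {D, ¬D} at an ∃-successor
2. Hence (∃r.A ⊓ B) ⊑ (A ⊔ ∃r.D): entailed.

Yes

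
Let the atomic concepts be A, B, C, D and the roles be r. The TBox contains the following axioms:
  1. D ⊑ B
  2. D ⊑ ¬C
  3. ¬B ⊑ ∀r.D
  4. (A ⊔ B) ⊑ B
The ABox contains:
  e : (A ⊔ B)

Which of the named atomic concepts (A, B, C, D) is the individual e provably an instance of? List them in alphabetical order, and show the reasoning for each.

{B}

1. e : A?  L(e) = {(A ⊔ B)} ∪ {¬A}
   apply at e: (A ⊔ B)⊑B
   open: L(e) ⊇ {B, ¬A, ¬D} — e ∉ A possible
2. e : B?  L(e) = {(A ⊔ B)} ∪ {¬B}
   clash {B, ¬B} at e — e ∈ B
3. e : C?  L(e) = {(A ⊔ B)} ∪ {¬C}
   apply at e: (A ⊔ B)⊑B
   open: L(e) ⊇ {A, B, ¬C} — e ∉ C possible
4. e : D?  L(e) = {(A ⊔ B)} ∪ {¬D}
   apply at e: (A ⊔ B)⊑B
   open: L(e) ⊇ {A, B, ¬D} — e ∉ D possible
5. Entailed for e: {B}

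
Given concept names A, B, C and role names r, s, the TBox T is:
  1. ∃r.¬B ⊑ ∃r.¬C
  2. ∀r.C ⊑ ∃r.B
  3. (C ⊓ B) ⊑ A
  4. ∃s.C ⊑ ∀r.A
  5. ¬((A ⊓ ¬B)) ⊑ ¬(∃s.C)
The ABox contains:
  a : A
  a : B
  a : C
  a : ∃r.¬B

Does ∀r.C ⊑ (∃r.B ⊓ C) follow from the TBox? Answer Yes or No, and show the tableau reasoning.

No

1. ∀r.C ⊑ (∃r.B ⊓ C)  ⇔  (∀r.C ⊓ (∀r.¬B ⊔ ¬C)) unsat w.r.t. T
   apply at x₀: ∀r.C⊑∃r.B
   open: L(x₀) ⊇ {A, ¬B, ¬C, ∀r.B, ∀r.C, …} (+ ∃-successors)
2. Hence ∀r.C ⊑ (∃r.B ⊓ C): not entailed.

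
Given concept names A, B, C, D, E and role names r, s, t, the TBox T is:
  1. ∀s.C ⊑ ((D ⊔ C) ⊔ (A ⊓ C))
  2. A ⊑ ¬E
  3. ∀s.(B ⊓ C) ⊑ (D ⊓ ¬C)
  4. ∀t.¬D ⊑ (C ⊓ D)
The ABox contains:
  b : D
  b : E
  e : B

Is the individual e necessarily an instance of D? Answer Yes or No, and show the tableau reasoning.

No

1. e : D?  L(e) = {B} ∪ {¬D}
   open: L(e) ⊇ {B, ¬A, ¬D, ∃s.(¬B ⊔ ¬C), ∃s.¬C, …} (+ ∃-successors) — e ∉ D possible
2. Hence e : D: not entailed.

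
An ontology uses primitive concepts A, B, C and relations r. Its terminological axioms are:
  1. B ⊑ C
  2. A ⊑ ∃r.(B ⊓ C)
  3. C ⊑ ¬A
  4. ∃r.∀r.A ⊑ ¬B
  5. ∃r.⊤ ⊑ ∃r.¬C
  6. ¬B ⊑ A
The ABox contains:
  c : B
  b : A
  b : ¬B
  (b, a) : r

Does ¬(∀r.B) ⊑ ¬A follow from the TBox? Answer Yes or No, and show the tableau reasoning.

1. ¬(∀r.B) ⊑ ¬A  ⇔  (∃r.¬B ⊓ A) unsat w.r.t. T
   apply at x₀: A⊑∃r.(B ⊓ C)
   open: L(x₀) ⊇ {A, ¬B, ¬C, ∃r.(B ⊓ C), ∃r.¬B, …} (+ ∃-successors)
2. Hence ¬(∀r.B) ⊑ ¬A: not entailed.

No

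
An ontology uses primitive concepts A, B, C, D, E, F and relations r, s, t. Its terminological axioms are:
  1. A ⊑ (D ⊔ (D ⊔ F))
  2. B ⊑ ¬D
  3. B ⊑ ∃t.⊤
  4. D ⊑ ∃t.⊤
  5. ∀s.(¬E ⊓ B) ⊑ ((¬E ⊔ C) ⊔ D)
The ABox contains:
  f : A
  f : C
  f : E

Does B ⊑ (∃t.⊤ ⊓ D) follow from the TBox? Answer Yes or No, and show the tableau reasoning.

1. B ⊑ (∃t.⊤ ⊓ D)  ⇔  (B ⊓ (∀t.⊥ ⊔ ¬D)) unsat w.r.t. T
   apply at x₀: B⊑¬D; B⊑∃t.⊤
   open: L(x₀) ⊇ {B, ¬A, ¬D, ∃s.(E ⊔ ¬B), ∃t.⊤} (+ ∃-successors)
2. Hence B ⊑ (∃t.⊤ ⊓ D): not entailed.

No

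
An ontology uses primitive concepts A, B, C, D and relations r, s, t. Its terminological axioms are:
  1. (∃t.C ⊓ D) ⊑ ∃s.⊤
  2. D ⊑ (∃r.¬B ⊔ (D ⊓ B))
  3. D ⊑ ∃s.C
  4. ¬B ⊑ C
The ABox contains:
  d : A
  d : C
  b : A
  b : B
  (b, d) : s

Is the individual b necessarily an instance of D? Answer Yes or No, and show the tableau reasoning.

1. b : D?  L(b) = {A, B} ∪ {¬D}
   open: L(b) ⊇ {A, B, ¬D} — b ∉ D possible
2. Hence b : D: not entailed.

No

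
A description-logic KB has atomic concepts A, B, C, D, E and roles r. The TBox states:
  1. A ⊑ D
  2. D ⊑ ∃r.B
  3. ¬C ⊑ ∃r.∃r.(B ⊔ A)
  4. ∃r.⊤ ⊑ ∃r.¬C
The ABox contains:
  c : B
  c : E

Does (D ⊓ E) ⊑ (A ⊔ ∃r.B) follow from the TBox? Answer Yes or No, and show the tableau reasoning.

1. (D ⊓ E) ⊑ (A ⊔ ∃r.B)  ⇔  ((D ⊓ E) ⊓ (¬A ⊓ ∀r.¬B)) unsat w.r.t. T
   all branches close; clash {B, ¬B} at an ∃-successor
2. Hence (D ⊓ E) ⊑ (A ⊔ ∃r.B): entailed.

Yes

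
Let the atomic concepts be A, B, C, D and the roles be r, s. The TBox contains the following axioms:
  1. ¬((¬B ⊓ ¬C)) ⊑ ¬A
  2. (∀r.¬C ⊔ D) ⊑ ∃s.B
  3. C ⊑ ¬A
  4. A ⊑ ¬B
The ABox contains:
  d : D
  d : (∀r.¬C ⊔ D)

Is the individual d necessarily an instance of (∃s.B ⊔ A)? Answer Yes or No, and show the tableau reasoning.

1. d : (∃s.B ⊔ A)?  L(d) = {D, (∀r.¬C ⊔ D)} ∪ {(∀s.¬B ⊓ ¬A)}
   clash {B, ¬B} at an ∃-successor — d ∈ (∃s.B ⊔ A)
2. Hence d : (∃s.B ⊔ A): entailed.

Yes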